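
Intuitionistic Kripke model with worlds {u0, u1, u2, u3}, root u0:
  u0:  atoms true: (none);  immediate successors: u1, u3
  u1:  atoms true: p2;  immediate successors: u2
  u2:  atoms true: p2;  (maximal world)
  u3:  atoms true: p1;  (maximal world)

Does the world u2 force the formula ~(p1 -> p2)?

No

u2 ||-/- ~(p1 -> p2) since u2 is accessible from u2 and u2 ||- p1 -> p2.
u2 ||- p1 -> p2 vacuously: no world accessible from u2 forces the antecedent p1.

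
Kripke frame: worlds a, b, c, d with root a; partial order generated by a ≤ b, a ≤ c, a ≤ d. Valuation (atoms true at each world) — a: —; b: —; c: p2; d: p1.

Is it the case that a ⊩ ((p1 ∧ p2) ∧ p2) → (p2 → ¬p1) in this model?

a ⊩ ((p1 ∧ p2) ∧ p2) → (p2 → ¬p1) vacuously: no world accessible from a forces the antecedent (p1 ∧ p2) ∧ p2.

Yes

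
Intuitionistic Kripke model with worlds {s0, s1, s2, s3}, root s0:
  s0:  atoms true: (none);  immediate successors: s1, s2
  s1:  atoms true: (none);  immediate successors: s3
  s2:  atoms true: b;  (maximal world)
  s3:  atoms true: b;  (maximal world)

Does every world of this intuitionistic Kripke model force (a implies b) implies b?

No

Not every world: s0 does not force (a implies b) implies b.
s0 does not force (a implies b) implies b: already at s0 itself, s0 forces a implies b but s0 does not force b.
s0 lacks atom b, so s0 does not force b.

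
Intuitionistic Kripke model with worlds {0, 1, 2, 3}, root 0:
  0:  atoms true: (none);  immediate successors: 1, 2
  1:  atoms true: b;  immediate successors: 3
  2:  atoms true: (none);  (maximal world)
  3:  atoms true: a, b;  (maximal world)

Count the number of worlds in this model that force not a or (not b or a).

2

0: does not force it — 0 does not force not a or (not b or a): neither disjunct is forced at 0.
1: does not force it.
2: forces it.
3: forces it.
Worlds forcing the formula: {2, 3}.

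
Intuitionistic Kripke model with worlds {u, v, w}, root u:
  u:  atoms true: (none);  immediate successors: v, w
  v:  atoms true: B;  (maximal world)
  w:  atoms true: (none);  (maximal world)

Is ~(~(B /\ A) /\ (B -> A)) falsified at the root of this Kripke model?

Yes

u ||-/- ~(~(B /\ A) /\ (B -> A)) since w is accessible from u and w ||- ~(B /\ A) /\ (B -> A).
w ||- ~(B /\ A) /\ (B -> A) since w forces both conjuncts.
So the root u does not force ~(~(B /\ A) /\ (B -> A)); the model is a countermodel.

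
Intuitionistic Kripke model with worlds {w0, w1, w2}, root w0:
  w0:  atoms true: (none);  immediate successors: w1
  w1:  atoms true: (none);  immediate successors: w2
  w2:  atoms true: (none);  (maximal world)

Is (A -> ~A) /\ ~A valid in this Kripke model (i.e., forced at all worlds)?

w0 ||- (A -> ~A) /\ ~A since w0 forces both conjuncts.
Since the root w0 forces (A -> ~A) /\ ~A and forcing is persistent (monotone upward), every world forces it.

Yes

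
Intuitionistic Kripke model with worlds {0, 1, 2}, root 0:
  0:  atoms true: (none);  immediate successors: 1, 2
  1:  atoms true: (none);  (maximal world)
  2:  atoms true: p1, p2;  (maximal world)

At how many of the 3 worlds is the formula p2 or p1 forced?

0: does not force it — 0 does not force p2 or p1: neither disjunct is forced at 0.
1: does not force it — 1 does not force p2 or p1: neither disjunct is forced at 1.
2: forces it.
Worlds forcing the formula: {2}.

1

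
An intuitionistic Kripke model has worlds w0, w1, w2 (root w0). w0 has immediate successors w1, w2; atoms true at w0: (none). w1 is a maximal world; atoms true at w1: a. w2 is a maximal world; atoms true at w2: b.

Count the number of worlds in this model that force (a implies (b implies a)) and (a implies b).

1

w0: does not force it — w0 does not force (a implies (b implies a)) and (a implies b) since w0 fails a implies b.
w1: does not force it.
w2: forces it.
Worlds forcing the formula: {w2}.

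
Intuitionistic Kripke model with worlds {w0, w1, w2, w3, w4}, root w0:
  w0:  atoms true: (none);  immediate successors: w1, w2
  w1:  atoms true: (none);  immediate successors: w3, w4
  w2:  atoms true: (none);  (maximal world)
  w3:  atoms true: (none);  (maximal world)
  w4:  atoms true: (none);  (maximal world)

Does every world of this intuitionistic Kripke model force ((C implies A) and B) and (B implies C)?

No

Not every world: w0 does not force ((C implies A) and B) and (B implies C).
w0 does not force ((C implies A) and B) and (B implies C) since w0 fails (C implies A) and B.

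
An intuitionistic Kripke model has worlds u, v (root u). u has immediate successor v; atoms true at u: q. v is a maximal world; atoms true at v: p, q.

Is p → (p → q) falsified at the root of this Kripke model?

No

u ⊩ p → (p → q): every world accessible from u that forces p (namely v) also forces p → q.
So the root u forces p → (p → q); the model is not a countermodel.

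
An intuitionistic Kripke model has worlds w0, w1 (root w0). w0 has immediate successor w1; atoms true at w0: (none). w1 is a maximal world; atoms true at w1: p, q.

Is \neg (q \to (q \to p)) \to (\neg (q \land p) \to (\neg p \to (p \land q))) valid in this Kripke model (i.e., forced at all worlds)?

Yes

w0 \Vdash \neg (q \to (q \to p)) \to (\neg (q \land p) \to (\neg p \to (p \land q))) vacuously: no world accessible from w0 forces the antecedent \neg (q \to (q \to p)).
Since the root w0 forces \neg (q \to (q \to p)) \to (\neg (q \land p) \to (\neg p \to (p \land q))) and forcing is persistent (monotone upward), every world forces it.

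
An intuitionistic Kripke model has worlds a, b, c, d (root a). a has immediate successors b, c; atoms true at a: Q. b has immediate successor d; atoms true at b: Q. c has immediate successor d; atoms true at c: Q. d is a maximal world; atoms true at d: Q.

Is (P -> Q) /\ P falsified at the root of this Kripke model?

a ||-/- (P -> Q) /\ P since a fails P.
So the root a does not force (P -> Q) /\ P; the model is a countermodel.

Yes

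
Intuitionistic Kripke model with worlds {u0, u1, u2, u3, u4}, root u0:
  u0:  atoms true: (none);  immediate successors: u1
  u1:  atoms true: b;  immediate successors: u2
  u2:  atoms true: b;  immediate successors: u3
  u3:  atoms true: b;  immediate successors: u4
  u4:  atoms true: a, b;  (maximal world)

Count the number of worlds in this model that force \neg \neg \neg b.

0

u0: does not force it — u0 \nVdash \neg \neg \neg b since u0 is accessible from u0 and u0 \Vdash \neg \neg b.
u1: does not force it — u1 \nVdash \neg \neg \neg b since u1 is accessible from u1 and u1 \Vdash \neg \neg b.
u2: does not force it.
u3: does not force it.
u4: does not force it.
Worlds forcing the formula: { }.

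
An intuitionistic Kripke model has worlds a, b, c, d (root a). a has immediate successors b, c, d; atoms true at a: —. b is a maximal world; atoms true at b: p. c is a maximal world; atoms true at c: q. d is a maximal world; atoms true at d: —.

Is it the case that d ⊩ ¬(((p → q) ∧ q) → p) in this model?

No

d ⊮ ¬(((p → q) ∧ q) → p) since d is accessible from d and d ⊩ ((p → q) ∧ q) → p.
d ⊩ ((p → q) ∧ q) → p vacuously: no world accessible from d forces the antecedent (p → q) ∧ q.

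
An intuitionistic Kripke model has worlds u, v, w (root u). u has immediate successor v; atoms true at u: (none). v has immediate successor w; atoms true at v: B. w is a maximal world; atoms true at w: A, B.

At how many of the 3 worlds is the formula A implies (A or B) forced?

3

u: forces it.
v: forces it.
w: forces it.
Worlds forcing the formula: {u, v, w}.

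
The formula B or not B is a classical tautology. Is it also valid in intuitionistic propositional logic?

No

This is the law of excluded middle, which is not intuitionistically valid.
A Kripke countermodel: worlds s0, s1; order generated by s0 <= s1; atoms true at each world — s0:{}; s1:{B}.
s0 does not force B or not B: neither disjunct is forced at s0.
s0 lacks atom B, so s0 does not force B.
So the root s0 does not force the formula.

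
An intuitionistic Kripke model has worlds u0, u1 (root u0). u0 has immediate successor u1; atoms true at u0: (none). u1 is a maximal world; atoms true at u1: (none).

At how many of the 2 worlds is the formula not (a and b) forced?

2

u0: forces it.
u1: forces it.
Worlds forcing the formula: {u0, u1}.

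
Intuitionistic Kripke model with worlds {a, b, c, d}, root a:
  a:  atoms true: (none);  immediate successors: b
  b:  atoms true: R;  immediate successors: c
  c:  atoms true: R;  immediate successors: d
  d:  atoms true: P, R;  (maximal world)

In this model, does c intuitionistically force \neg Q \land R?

c \Vdash \neg Q \land R since c forces both conjuncts.

Yes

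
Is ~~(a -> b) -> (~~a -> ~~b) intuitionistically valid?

Yes

This is the distribution of double negation over implication, which is intuitionistically derivable.
Assume ~~(a -> b) and ~~a; suppose ~b. Then a -> b would give ~a (by contraposition), contradicting ~~a; so ~(a -> b), contradicting ~~(a -> b). Hence ~~b.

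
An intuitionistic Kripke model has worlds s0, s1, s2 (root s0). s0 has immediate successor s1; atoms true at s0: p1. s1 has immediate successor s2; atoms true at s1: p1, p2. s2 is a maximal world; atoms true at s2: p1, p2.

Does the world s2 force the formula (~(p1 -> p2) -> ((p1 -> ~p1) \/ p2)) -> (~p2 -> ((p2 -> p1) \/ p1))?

s2 ||- (~(p1 -> p2) -> ((p1 -> ~p1) \/ p2)) -> (~p2 -> ((p2 -> p1) \/ p1)): every world accessible from s2 that forces ~(p1 -> p2) -> ((p1 -> ~p1) \/ p2) (namely s2) also forces ~p2 -> ((p2 -> p1) \/ p1).

Yes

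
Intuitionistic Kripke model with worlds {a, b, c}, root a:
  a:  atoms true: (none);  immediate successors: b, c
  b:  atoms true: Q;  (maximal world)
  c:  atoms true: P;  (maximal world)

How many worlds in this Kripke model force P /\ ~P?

a: does not force it — a ||-/- P /\ ~P since a fails P.
b: does not force it — b ||-/- P /\ ~P since b fails P.
c: does not force it — c ||-/- P /\ ~P since c fails ~P.
Worlds forcing the formula: { }.

0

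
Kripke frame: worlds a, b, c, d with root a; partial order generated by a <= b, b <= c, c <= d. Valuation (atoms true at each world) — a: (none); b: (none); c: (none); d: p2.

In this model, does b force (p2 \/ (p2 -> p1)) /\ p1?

b ||-/- (p2 \/ (p2 -> p1)) /\ p1 since b fails p2 \/ (p2 -> p1).

No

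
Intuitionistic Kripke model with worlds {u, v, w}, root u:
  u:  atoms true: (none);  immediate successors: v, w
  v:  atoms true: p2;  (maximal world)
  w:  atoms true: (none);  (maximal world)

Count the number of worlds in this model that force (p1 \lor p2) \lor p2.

u: does not force it — u \nVdash (p1 \lor p2) \lor p2: neither disjunct is forced at u.
v: forces it.
w: does not force it — w \nVdash (p1 \lor p2) \lor p2: neither disjunct is forced at w.
Worlds forcing the formula: {v}.

1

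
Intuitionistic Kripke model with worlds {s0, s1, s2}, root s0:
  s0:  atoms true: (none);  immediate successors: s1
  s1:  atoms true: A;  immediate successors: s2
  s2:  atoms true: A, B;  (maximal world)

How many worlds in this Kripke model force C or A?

s0: does not force it — s0 does not force C or A: neither disjunct is forced at s0.
s1: forces it.
s2: forces it.
Worlds forcing the formula: {s1, s2}.

2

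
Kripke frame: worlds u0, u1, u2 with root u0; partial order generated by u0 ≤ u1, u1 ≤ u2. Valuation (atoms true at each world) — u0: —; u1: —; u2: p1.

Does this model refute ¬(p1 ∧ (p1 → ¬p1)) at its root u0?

u0 ⊩ ¬(p1 ∧ (p1 → ¬p1)): no world accessible from u0 forces p1 ∧ (p1 → ¬p1).
So the root u0 forces ¬(p1 ∧ (p1 → ¬p1)); the model is not a countermodel.

No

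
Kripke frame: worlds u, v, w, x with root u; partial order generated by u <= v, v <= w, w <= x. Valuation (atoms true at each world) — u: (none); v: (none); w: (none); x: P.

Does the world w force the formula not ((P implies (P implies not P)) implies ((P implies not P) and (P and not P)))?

No

w does not force not ((P implies (P implies not P)) implies ((P implies not P) and (P and not P))) since w is accessible from w and w forces (P implies (P implies not P)) implies ((P implies not P) and (P and not P)).
w forces (P implies (P implies not P)) implies ((P implies not P) and (P and not P)) vacuously: no world accessible from w forces the antecedent P implies (P implies not P).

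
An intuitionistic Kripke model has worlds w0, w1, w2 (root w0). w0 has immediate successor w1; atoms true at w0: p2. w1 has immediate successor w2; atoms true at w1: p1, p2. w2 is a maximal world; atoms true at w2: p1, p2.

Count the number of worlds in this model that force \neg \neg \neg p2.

w0: does not force it — w0 \nVdash \neg \neg \neg p2 since w0 is accessible from w0 and w0 \Vdash \neg \neg p2.
w1: does not force it — w1 \nVdash \neg \neg \neg p2 since w1 is accessible from w1 and w1 \Vdash \neg \neg p2.
w2: does not force it.
Worlds forcing the formula: { }.

0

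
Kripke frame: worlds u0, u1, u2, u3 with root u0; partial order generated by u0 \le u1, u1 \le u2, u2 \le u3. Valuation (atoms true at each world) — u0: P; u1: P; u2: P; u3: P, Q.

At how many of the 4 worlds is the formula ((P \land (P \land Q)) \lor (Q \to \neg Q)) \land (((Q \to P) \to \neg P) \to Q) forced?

u0: does not force it — u0 \nVdash ((P \land (P \land Q)) \lor (Q \to \neg Q)) \land (((Q \to P) \to \neg P) \to Q) since u0 fails (P \land (P \land Q)) \lor (Q \to \neg Q).
u1: does not force it — u1 \nVdash ((P \land (P \land Q)) \lor (Q \to \neg Q)) \land (((Q \to P) \to \neg P) \to Q) since u1 fails (P \land (P \land Q)) \lor (Q \to \neg Q).
u2: does not force it.
u3: forces it.
Worlds forcing the formula: {u3}.

1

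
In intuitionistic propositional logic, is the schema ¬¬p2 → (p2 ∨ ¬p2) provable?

This is a variant of double-negation elimination (deriving excluded middle from double negation), which is not intuitionistically valid.
A Kripke countermodel: worlds s0, s1; order generated by s0 ≤ s1; atoms true at each world — s0:{}; s1:{p2}.
s0 ⊮ ¬¬p2 → (p2 ∨ ¬p2): already at s0 itself, s0 ⊩ ¬¬p2 but s0 ⊮ p2 ∨ ¬p2.
s0 ⊮ p2 ∨ ¬p2: neither disjunct is forced at s0.
s0 lacks atom p2, so s0 ⊮ p2.
So the root s0 does not force the formula.

No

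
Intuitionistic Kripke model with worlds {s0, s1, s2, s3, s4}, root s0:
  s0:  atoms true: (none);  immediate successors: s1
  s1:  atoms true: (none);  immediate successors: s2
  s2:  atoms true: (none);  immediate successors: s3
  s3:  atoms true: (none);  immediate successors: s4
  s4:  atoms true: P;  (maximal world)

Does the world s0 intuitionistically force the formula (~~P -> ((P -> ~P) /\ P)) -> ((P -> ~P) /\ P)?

s0 ||- (~~P -> ((P -> ~P) /\ P)) -> ((P -> ~P) /\ P) vacuously: no world accessible from s0 forces the antecedent ~~P -> ((P -> ~P) /\ P).

Yes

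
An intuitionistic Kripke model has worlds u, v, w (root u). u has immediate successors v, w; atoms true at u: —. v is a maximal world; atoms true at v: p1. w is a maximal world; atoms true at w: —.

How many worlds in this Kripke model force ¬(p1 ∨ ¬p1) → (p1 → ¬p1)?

3

u: forces it.
v: forces it.
w: forces it.
Worlds forcing the formula: {u, v, w}.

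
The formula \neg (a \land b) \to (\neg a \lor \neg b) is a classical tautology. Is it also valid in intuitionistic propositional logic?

This is the constructively invalid direction of De Morgan's law for conjunction, which is not intuitionistically valid.
A Kripke countermodel: worlds w0, w1, w2; order generated by w0 \le w1, w0 \le w2; atoms true at each world — w0:{}; w1:{a}; w2:{b}.
w0 \nVdash \neg (a \land b) \to (\neg a \lor \neg b): already at w0 itself, w0 \Vdash \neg (a \land b) but w0 \nVdash \neg a \lor \neg b.
w0 \nVdash \neg a \lor \neg b: neither disjunct is forced at w0.
w0 \nVdash \neg a since w1 is accessible from w0 and w1 \Vdash a.
So the root w0 does not force the formula.

No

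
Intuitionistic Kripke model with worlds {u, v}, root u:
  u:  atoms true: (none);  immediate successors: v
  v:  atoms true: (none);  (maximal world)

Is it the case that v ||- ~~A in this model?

No

v ||-/- ~~A since v is accessible from v and v ||- ~A.
v ||- ~A: no world accessible from v forces A.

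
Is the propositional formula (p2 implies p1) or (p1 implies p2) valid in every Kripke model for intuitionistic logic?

No

This is the Gödel–Dummett linearity axiom, which is not intuitionistically valid.
A Kripke countermodel: worlds s0, s1, s2; order generated by s0 <= s1, s0 <= s2; atoms true at each world — s0:{}; s1:{p2}; s2:{p1}.
s0 does not force (p2 implies p1) or (p1 implies p2): neither disjunct is forced at s0.
s0 does not force p2 implies p1: at the accessible world s1, s1 forces p2 but s1 does not force p1.
s1 lacks atom p1, so s1 does not force p1.
So the root s0 does not force the formula.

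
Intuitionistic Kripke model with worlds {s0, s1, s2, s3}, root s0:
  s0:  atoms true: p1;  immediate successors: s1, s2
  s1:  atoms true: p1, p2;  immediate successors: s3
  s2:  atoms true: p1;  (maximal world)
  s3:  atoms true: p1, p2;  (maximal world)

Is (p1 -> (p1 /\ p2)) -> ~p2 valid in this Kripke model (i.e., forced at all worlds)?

No

Not every world: s0 ||-/- (p1 -> (p1 /\ p2)) -> ~p2.
s0 ||-/- (p1 -> (p1 /\ p2)) -> ~p2: at the accessible world s1, s1 ||- p1 -> (p1 /\ p2) but s1 ||-/- ~p2.
s1 ||-/- ~p2 since s1 is accessible from s1 and s1 ||- p2.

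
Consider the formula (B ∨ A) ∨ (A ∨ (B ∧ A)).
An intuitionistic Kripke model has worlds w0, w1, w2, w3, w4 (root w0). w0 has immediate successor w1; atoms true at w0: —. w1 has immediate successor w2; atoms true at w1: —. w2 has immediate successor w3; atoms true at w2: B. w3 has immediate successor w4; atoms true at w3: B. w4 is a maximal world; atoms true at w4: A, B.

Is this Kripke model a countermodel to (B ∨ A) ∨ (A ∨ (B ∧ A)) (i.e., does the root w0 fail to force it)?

w0 ⊮ (B ∨ A) ∨ (A ∨ (B ∧ A)): neither disjunct is forced at w0.
w0 ⊮ B ∨ A: neither disjunct is forced at w0.
w0 lacks atom B, so w0 ⊮ B.
So the root w0 does not force (B ∨ A) ∨ (A ∨ (B ∧ A)); the model is a countermodel.

Yes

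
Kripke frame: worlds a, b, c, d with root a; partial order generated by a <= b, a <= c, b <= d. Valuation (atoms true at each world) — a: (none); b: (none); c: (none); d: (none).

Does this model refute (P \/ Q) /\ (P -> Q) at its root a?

Yes

a ||-/- (P \/ Q) /\ (P -> Q) since a fails P \/ Q.
So the root a does not force (P \/ Q) /\ (P -> Q); the model is a countermodel.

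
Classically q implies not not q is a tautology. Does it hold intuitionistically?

Yes

This is double-negation introduction, which is intuitionistically derivable.
If a world forces q then every accessible world forces q (persistence), so none forces not q; hence not not q.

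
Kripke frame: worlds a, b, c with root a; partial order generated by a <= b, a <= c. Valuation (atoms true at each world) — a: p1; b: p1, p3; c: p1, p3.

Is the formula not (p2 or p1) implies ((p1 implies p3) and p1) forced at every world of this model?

Yes

a forces not (p2 or p1) implies ((p1 implies p3) and p1) vacuously: no world accessible from a forces the antecedent not (p2 or p1).
Since the root a forces not (p2 or p1) implies ((p1 implies p3) and p1) and forcing is persistent (monotone upward), every world forces it.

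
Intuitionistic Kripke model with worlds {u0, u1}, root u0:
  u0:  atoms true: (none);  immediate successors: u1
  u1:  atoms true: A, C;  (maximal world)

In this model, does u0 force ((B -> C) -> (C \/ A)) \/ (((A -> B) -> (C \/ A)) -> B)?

u0 ||-/- ((B -> C) -> (C \/ A)) \/ (((A -> B) -> (C \/ A)) -> B): neither disjunct is forced at u0.
u0 ||-/- (B -> C) -> (C \/ A): already at u0 itself, u0 ||- B -> C but u0 ||-/- C \/ A.
u0 ||-/- C \/ A: neither disjunct is forced at u0.

No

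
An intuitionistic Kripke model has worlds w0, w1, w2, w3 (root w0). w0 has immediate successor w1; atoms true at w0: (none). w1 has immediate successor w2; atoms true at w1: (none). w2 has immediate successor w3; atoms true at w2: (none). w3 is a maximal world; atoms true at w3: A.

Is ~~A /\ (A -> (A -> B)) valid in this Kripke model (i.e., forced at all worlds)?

Not every world: w0 ||-/- ~~A /\ (A -> (A -> B)).
w0 ||-/- ~~A /\ (A -> (A -> B)) since w0 fails A -> (A -> B).

No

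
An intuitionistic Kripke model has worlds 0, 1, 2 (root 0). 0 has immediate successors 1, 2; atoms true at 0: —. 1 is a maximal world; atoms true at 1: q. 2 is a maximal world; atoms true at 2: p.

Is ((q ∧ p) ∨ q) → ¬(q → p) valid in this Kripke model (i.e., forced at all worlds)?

0 ⊩ ((q ∧ p) ∨ q) → ¬(q → p): every world accessible from 0 that forces (q ∧ p) ∨ q (namely 1) also forces ¬(q → p).
Since the root 0 forces ((q ∧ p) ∨ q) → ¬(q → p) and forcing is persistent (monotone upward), every world forces it.

Yes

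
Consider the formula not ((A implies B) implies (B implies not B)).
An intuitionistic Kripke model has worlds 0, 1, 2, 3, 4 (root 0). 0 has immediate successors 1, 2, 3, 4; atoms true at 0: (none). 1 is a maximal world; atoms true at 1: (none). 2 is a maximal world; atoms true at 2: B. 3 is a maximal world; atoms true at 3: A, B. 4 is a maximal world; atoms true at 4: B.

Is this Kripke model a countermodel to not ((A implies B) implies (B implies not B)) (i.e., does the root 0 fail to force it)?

0 does not force not ((A implies B) implies (B implies not B)) since 1 is accessible from 0 and 1 forces (A implies B) implies (B implies not B).
1 forces (A implies B) implies (B implies not B): every world accessible from 1 that forces A implies B (namely 1) also forces B implies not B.
So the root 0 does not force not ((A implies B) implies (B implies not B)); the model is a countermodel.

Yes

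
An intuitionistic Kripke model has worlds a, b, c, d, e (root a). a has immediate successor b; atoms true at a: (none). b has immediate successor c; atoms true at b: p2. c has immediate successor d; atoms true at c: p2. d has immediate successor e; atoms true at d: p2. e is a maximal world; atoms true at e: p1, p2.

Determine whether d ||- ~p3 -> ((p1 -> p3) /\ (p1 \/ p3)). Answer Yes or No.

No

d ||-/- ~p3 -> ((p1 -> p3) /\ (p1 \/ p3)): already at d itself, d ||- ~p3 but d ||-/- (p1 -> p3) /\ (p1 \/ p3).
d ||-/- (p1 -> p3) /\ (p1 \/ p3) since d fails p1 -> p3.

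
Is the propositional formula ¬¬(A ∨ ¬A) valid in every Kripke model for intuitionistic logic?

Yes

This is the double negation of excluded middle, which is intuitionistically derivable.
Assuming ¬(A ∨ ¬A): from A we'd get A ∨ ¬A, so ¬A; but then A ∨ ¬A again — contradiction. Hence ¬¬(A ∨ ¬A).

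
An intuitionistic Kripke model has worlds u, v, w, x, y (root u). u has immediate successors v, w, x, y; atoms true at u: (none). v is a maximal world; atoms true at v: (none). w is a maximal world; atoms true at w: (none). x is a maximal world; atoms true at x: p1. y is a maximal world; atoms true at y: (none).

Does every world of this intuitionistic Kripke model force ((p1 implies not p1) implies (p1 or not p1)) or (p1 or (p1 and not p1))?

u forces ((p1 implies not p1) implies (p1 or not p1)) or (p1 or (p1 and not p1)) via the disjunct (p1 implies not p1) implies (p1 or not p1).
Since the root u forces ((p1 implies not p1) implies (p1 or not p1)) or (p1 or (p1 and not p1)) and forcing is persistent (monotone upward), every world forces it.

Yes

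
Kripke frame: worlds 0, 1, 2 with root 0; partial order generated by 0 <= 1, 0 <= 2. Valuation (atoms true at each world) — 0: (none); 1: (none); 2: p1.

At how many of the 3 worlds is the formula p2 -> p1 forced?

0: forces it.
1: forces it.
2: forces it.
Worlds forcing the formula: {0, 1, 2}.

3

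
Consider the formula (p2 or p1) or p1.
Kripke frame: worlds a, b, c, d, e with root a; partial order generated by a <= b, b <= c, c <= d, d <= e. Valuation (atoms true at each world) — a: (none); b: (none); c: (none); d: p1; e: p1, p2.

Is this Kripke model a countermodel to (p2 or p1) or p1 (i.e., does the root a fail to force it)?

Yes

a does not force (p2 or p1) or p1: neither disjunct is forced at a.
a does not force p2 or p1: neither disjunct is forced at a.
a lacks atom p2, so a does not force p2.
So the root a does not force (p2 or p1) or p1; the model is a countermodel.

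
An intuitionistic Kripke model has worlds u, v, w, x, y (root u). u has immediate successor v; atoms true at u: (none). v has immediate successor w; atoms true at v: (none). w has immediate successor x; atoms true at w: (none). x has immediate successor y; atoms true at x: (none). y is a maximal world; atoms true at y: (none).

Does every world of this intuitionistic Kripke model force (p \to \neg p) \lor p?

u \Vdash (p \to \neg p) \lor p via the disjunct p \to \neg p.
Since the root u forces (p \to \neg p) \lor p and forcing is persistent (monotone upward), every world forces it.

Yes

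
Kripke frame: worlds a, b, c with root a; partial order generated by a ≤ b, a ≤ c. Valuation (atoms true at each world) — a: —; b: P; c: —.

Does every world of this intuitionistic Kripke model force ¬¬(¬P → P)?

No

Not every world: a ⊮ ¬¬(¬P → P).
a ⊮ ¬¬(¬P → P) since c is accessible from a and c ⊩ ¬(¬P → P).
c ⊩ ¬(¬P → P): no world accessible from c forces ¬P → P.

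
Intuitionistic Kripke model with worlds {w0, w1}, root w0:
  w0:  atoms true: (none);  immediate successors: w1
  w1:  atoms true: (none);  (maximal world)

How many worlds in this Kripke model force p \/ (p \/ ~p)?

2

w0: forces it.
w1: forces it.
Worlds forcing the formula: {w0, w1}.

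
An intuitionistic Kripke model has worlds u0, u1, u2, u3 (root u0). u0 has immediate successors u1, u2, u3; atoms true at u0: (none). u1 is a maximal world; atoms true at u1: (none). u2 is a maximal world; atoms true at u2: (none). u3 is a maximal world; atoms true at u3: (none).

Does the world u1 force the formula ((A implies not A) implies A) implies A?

Yes

u1 forces ((A implies not A) implies A) implies A vacuously: no world accessible from u1 forces the antecedent (A implies not A) implies A.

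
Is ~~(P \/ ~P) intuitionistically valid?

This is the double negation of excluded middle, which is intuitionistically derivable.
Assuming ~(P \/ ~P): from P we'd get P \/ ~P, so ~P; but then P \/ ~P again — contradiction. Hence ~~(P \/ ~P).

Yes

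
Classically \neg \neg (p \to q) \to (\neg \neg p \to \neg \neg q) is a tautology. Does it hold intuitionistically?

This is the distribution of double negation over implication, which is intuitionistically derivable.
Assume \neg \neg (p \to q) and \neg \neg p; suppose \neg q. Then p \to q would give \neg p (by contraposition), contradicting \neg \neg p; so \neg (p \to q), contradicting \neg \neg (p \to q). Hence \neg \neg q.

Yes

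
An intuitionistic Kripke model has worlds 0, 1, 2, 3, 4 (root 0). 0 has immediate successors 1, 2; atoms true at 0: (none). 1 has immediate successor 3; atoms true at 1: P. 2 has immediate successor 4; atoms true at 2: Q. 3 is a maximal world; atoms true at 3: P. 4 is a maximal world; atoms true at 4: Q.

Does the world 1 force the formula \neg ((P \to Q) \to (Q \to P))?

No

1 \nVdash \neg ((P \to Q) \to (Q \to P)) since 1 is accessible from 1 and 1 \Vdash (P \to Q) \to (Q \to P).
1 \Vdash (P \to Q) \to (Q \to P) vacuously: no world accessible from 1 forces the antecedent P \to Q.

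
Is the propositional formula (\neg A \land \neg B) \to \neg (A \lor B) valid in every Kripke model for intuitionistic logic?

This is a constructively valid De Morgan direction (conjunction of negations to negated disjunction), which is intuitionistically derivable.
If both \neg A and \neg B hold at a world, no accessible world forces A or forces B, so none forces A \lor B.

Yes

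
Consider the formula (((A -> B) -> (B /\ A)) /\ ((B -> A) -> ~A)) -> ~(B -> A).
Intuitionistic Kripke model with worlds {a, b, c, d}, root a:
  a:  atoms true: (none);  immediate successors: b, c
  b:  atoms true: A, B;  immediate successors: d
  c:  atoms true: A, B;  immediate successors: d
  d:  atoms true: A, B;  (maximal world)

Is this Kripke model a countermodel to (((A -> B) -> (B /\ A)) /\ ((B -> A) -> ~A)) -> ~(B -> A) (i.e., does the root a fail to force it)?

a ||- (((A -> B) -> (B /\ A)) /\ ((B -> A) -> ~A)) -> ~(B -> A) vacuously: no world accessible from a forces the antecedent ((A -> B) -> (B /\ A)) /\ ((B -> A) -> ~A).
So the root a forces (((A -> B) -> (B /\ A)) /\ ((B -> A) -> ~A)) -> ~(B -> A); the model is not a countermodel.

No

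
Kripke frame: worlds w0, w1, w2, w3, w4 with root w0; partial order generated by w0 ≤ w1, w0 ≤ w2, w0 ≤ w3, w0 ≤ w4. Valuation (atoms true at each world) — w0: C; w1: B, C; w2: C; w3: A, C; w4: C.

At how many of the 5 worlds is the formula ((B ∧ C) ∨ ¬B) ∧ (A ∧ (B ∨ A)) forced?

1

w0: does not force it — w0 ⊮ ((B ∧ C) ∨ ¬B) ∧ (A ∧ (B ∨ A)) since w0 fails (B ∧ C) ∨ ¬B.
w1: does not force it — w1 ⊮ ((B ∧ C) ∨ ¬B) ∧ (A ∧ (B ∨ A)) since w1 fails A ∧ (B ∨ A).
w2: does not force it — w2 ⊮ ((B ∧ C) ∨ ¬B) ∧ (A ∧ (B ∨ A)) since w2 fails A ∧ (B ∨ A).
w3: forces it.
w4: does not force it.
Worlds forcing the formula: {w3}.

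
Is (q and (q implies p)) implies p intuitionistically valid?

This is modus ponens in implicational form, which is intuitionistically derivable.
If a world forces q and q implies p, then applying the implication at that world (which is accessible from itself) gives p.

Yes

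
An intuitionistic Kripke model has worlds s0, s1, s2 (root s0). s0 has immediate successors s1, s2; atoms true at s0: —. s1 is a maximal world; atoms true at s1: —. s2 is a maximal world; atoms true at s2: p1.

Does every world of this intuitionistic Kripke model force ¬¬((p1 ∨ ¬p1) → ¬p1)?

No

Not every world: s0 ⊮ ¬¬((p1 ∨ ¬p1) → ¬p1).
s0 ⊮ ¬¬((p1 ∨ ¬p1) → ¬p1) since s2 is accessible from s0 and s2 ⊩ ¬((p1 ∨ ¬p1) → ¬p1).
s2 ⊩ ¬((p1 ∨ ¬p1) → ¬p1): no world accessible from s2 forces (p1 ∨ ¬p1) → ¬p1.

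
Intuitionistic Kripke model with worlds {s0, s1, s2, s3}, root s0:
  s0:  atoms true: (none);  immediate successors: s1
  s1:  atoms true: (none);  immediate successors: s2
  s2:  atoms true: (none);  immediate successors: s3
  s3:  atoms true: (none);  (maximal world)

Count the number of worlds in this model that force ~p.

4

s0: forces it.
s1: forces it.
s2: forces it.
s3: forces it.
Worlds forcing the formula: {s0, s1, s2, s3}.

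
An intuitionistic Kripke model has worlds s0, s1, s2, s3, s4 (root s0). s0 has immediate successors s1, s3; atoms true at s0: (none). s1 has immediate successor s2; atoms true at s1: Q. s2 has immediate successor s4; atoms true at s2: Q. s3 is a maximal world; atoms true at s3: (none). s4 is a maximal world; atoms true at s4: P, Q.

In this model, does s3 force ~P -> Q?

s3 ||-/- ~P -> Q: already at s3 itself, s3 ||- ~P but s3 ||-/- Q.
s3 lacks atom Q, so s3 ||-/- Q.

No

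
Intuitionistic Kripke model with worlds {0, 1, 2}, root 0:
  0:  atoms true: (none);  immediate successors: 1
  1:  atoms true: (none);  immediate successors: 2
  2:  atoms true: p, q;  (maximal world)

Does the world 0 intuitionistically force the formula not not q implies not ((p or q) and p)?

0 does not force not not q implies not ((p or q) and p): already at 0 itself, 0 forces not not q but 0 does not force not ((p or q) and p).
0 does not force not ((p or q) and p) since 2 is accessible from 0 and 2 forces (p or q) and p.
2 forces (p or q) and p since 2 forces both conjuncts.

No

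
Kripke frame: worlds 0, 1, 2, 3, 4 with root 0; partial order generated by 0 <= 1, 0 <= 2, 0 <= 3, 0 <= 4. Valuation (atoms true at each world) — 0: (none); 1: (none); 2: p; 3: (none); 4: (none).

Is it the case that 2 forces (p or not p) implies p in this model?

Yes

2 forces (p or not p) implies p: every world accessible from 2 that forces p or not p (namely 2) also forces p.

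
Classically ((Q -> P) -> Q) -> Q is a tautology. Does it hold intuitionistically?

No

This is Peirce's law, which is not intuitionistically valid.
A Kripke countermodel: worlds s0, s1; order generated by s0 <= s1; atoms true at each world — s0:{}; s1:{Q}.
s0 ||-/- ((Q -> P) -> Q) -> Q: already at s0 itself, s0 ||- (Q -> P) -> Q but s0 ||-/- Q.
s0 lacks atom Q, so s0 ||-/- Q.
So the root s0 does not force the formula.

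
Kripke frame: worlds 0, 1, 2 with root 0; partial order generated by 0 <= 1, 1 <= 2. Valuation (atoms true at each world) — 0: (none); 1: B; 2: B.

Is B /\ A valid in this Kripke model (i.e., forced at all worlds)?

Not every world: 0 ||-/- B /\ A.
0 ||-/- B /\ A since 0 fails B.

No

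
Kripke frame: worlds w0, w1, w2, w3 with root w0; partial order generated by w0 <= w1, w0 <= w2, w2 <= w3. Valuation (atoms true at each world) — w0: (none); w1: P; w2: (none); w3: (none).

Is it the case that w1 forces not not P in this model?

Yes

w1 forces not not P: no world accessible from w1 forces not P.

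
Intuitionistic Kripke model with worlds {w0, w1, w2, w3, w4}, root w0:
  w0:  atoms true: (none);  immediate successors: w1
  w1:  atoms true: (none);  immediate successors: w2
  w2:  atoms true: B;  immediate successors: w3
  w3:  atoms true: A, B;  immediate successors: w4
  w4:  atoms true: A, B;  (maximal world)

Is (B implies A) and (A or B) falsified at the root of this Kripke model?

w0 does not force (B implies A) and (A or B) since w0 fails B implies A.
So the root w0 does not force (B implies A) and (A or B); the model is a countermodel.

Yes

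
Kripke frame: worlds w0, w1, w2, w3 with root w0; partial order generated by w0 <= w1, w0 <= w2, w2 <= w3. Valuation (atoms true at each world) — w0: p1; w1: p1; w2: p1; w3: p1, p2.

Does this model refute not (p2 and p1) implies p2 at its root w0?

w0 does not force not (p2 and p1) implies p2: at the accessible world w1, w1 forces not (p2 and p1) but w1 does not force p2.
w1 lacks atom p2, so w1 does not force p2.
So the root w0 does not force not (p2 and p1) implies p2; the model is a countermodel.

Yes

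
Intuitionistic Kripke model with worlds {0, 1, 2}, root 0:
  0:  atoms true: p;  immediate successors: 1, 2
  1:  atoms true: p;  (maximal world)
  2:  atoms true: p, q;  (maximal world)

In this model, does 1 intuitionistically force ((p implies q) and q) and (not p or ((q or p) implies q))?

1 does not force ((p implies q) and q) and (not p or ((q or p) implies q)) since 1 fails (p implies q) and q.

No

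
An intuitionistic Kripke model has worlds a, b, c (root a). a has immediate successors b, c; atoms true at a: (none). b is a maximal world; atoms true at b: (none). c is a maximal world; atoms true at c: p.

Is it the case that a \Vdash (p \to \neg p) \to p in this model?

No

a \nVdash (p \to \neg p) \to p: at the accessible world b, b \Vdash p \to \neg p but b \nVdash p.
b lacks atom p, so b \nVdash p.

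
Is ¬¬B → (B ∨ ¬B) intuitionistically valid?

No

This is a variant of double-negation elimination (deriving excluded middle from double negation), which is not intuitionistically valid.
A Kripke countermodel: worlds a, b; order generated by a ≤ b; atoms true at each world — a:{}; b:{B}.
a ⊮ ¬¬B → (B ∨ ¬B): already at a itself, a ⊩ ¬¬B but a ⊮ B ∨ ¬B.
a ⊮ B ∨ ¬B: neither disjunct is forced at a.
a lacks atom B, so a ⊮ B.
So the root a does not force the formula.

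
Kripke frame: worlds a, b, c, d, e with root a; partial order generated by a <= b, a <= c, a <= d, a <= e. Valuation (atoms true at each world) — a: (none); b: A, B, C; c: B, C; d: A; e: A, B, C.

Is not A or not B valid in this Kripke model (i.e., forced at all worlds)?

No

Not every world: a does not force not A or not B.
a does not force not A or not B: neither disjunct is forced at a.
a does not force not A since b is accessible from a and b forces A.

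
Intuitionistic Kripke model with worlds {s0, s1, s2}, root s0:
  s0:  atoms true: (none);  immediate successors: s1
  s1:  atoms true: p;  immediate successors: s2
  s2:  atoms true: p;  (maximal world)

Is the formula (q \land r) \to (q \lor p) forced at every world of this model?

Yes

s0 \Vdash (q \land r) \to (q \lor p) vacuously: no world accessible from s0 forces the antecedent q \land r.
Since the root s0 forces (q \land r) \to (q \lor p) and forcing is persistent (monotone upward), every world forces it.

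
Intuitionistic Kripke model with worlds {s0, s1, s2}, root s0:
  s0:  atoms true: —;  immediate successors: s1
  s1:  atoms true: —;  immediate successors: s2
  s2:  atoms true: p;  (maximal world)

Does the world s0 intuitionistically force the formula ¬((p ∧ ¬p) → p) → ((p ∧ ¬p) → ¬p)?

s0 ⊩ ¬((p ∧ ¬p) → p) → ((p ∧ ¬p) → ¬p) vacuously: no world accessible from s0 forces the antecedent ¬((p ∧ ¬p) → p).

Yes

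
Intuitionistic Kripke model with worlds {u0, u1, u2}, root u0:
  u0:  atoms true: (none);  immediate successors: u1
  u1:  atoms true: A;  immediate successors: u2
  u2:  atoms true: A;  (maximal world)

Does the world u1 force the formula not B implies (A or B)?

u1 forces not B implies (A or B): every world accessible from u1 that forces not B (namely u1, u2) also forces A or B.

Yes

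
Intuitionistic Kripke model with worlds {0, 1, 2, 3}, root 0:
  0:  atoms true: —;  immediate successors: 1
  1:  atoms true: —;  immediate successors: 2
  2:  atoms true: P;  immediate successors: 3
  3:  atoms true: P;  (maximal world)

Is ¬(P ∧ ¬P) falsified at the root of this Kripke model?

No

0 ⊩ ¬(P ∧ ¬P): no world accessible from 0 forces P ∧ ¬P.
So the root 0 forces ¬(P ∧ ¬P); the model is not a countermodel.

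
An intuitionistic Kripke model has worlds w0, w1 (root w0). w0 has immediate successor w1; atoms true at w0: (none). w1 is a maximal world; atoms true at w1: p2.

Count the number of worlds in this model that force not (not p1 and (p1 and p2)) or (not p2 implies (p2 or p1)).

w0: forces it.
w1: forces it.
Worlds forcing the formula: {w0, w1}.

2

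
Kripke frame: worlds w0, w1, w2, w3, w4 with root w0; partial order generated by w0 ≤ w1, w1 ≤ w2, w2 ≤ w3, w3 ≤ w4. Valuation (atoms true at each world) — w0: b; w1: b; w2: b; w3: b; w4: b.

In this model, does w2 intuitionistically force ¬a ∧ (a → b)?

Yes

w2 ⊩ ¬a ∧ (a → b) since w2 forces both conjuncts.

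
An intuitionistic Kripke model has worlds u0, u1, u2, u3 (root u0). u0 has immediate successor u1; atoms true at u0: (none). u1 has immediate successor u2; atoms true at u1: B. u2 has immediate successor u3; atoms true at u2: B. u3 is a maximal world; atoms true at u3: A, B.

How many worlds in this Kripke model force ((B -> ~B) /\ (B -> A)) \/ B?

3

u0: does not force it — u0 ||-/- ((B -> ~B) /\ (B -> A)) \/ B: neither disjunct is forced at u0.
u1: forces it.
u2: forces it.
u3: forces it.
Worlds forcing the formula: {u1, u2, u3}.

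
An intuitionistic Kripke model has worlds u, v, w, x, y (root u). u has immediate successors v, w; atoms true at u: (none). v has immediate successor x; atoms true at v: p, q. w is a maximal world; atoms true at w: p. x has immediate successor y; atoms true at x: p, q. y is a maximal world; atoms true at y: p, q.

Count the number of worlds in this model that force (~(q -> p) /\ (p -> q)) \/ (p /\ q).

u: does not force it — u ||-/- (~(q -> p) /\ (p -> q)) \/ (p /\ q): neither disjunct is forced at u.
v: forces it.
w: does not force it — w ||-/- (~(q -> p) /\ (p -> q)) \/ (p /\ q): neither disjunct is forced at w.
x: forces it.
y: forces it.
Worlds forcing the formula: {v, x, y}.

3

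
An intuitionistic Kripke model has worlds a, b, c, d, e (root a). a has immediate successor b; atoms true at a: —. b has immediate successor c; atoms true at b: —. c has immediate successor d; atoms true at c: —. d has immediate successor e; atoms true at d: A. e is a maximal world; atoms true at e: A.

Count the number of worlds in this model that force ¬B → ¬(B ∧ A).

a: forces it.
b: forces it.
c: forces it.
d: forces it.
e: forces it.
Worlds forcing the formula: {a, b, c, d, e}.

5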